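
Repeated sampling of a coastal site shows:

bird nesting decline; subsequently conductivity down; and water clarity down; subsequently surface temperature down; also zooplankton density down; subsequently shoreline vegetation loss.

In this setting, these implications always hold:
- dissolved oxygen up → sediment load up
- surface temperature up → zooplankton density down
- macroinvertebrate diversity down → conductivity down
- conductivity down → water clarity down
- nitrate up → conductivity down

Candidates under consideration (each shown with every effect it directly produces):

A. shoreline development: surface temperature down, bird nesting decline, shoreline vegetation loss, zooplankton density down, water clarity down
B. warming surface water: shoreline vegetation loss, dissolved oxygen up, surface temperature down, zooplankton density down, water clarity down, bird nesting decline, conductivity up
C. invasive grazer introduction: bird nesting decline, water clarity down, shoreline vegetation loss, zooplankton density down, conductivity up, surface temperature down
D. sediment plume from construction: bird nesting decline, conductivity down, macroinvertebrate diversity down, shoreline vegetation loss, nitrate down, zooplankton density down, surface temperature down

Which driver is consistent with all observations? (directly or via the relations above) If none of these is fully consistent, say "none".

Testing each hypothesis:
(A) shoreline development — bird nesting decline match; conductivity down miss; water clarity down match; surface temperature down match; zooplankton density down match; shoreline vegetation loss match
(B) warming surface water — fails on conductivity down (predicts conductivity up, not conductivity down)
(C) invasive grazer introduction — fails on conductivity down (predicts conductivity up, not conductivity down)
(D) sediment plume from construction — accounts for every observation (water clarity down by conductivity down → water clarity down)
Only (D) is consistent with every observation.

D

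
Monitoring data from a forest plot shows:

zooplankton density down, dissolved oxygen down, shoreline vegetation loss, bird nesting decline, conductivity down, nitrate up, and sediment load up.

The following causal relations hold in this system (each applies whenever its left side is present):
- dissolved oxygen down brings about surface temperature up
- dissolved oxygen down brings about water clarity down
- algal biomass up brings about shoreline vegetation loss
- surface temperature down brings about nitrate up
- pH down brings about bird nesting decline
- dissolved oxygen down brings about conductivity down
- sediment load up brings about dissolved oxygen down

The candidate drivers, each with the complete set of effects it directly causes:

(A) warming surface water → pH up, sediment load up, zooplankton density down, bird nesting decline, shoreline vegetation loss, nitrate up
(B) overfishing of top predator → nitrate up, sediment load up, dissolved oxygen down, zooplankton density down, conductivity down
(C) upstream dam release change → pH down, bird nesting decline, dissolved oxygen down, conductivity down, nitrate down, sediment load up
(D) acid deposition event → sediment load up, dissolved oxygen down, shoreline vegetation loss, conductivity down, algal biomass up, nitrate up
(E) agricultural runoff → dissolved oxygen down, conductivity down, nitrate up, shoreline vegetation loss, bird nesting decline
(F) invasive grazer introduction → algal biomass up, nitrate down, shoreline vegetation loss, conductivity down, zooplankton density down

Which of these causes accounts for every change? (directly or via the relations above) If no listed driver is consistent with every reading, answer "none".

For each candidate, compare predicted effects to what was observed:
(A) warming surface water — zooplankton density down yes; dissolved oxygen down yes (through sediment load up → dissolved oxygen down); shoreline vegetation loss yes; bird nesting decline yes; conductivity down yes (through sediment load up → dissolved oxygen down → conductivity down); nitrate up yes; sediment load up yes
(B) overfishing of top predator — zooplankton density down yes; dissolved oxygen down yes; shoreline vegetation loss NO; bird nesting decline NO; conductivity down yes; nitrate up yes; sediment load up yes
(C) upstream dam release change — zooplankton density down NO; dissolved oxygen down yes; shoreline vegetation loss NO; bird nesting decline yes; conductivity down yes; nitrate up NO; sediment load up yes
(D) acid deposition event — does not account for zooplankton density down, bird nesting decline
(E) agricultural runoff — does not account for zooplankton density down, sediment load up
(F) invasive grazer introduction — zooplankton density down yes; dissolved oxygen down NO; shoreline vegetation loss yes; bird nesting decline NO; conductivity down yes; nitrate up NO; sediment load up NO
(A) is the only candidate with no mismatches.

A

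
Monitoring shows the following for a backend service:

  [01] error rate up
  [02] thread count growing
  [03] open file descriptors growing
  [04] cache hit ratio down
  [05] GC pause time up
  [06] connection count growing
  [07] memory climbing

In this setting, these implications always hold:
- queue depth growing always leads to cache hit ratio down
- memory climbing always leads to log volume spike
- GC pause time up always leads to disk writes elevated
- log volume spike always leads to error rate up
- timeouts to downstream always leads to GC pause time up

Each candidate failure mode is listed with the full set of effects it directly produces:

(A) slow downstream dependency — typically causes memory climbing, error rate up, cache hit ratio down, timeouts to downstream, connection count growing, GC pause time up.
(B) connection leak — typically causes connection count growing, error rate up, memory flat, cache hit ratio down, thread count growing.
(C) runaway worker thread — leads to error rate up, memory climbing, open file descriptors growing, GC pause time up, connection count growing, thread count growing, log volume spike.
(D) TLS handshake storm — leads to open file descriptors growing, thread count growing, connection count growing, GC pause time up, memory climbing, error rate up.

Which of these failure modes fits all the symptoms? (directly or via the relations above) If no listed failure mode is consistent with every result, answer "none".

For each candidate, compare predicted effects to what was observed:
(A) slow downstream dependency — error rate up match; thread count growing miss; open file descriptors growing miss; cache hit ratio down match; GC pause time up match; connection count growing match; memory climbing match
(B) connection leak — fails on open file descriptors growing, GC pause time up, memory climbing (predicts memory flat, not memory climbing)
(C) runaway worker thread — does not account for cache hit ratio down
(D) TLS handshake storm — error rate up match; thread count growing match; open file descriptors growing match; cache hit ratio down miss; GC pause time up match; connection count growing match; memory climbing match
None of the listed candidates fits everything.

none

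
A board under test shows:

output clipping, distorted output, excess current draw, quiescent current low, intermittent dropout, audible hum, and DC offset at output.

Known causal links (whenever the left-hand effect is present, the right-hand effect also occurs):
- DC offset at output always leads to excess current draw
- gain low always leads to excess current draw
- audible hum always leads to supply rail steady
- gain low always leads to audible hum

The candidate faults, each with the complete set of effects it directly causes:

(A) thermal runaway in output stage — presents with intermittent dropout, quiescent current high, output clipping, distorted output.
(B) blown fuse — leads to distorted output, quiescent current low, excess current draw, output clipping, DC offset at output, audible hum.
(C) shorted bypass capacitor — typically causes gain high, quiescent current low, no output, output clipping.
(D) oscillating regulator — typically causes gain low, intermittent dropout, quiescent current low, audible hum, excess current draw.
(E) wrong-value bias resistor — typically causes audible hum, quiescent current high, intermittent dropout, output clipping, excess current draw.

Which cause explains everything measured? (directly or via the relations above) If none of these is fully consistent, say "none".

Checking each candidate against the observations:
(A) thermal runaway in output stage — output clipping yes; distorted output yes; excess current draw NO; quiescent current low NO; intermittent dropout yes; audible hum NO; DC offset at output NO
(B) blown fuse — output clipping yes; distorted output yes; excess current draw yes; quiescent current low yes; intermittent dropout NO; audible hum yes; DC offset at output yes
(C) shorted bypass capacitor — output clipping yes; distorted output NO; excess current draw NO; quiescent current low yes; intermittent dropout NO; audible hum NO; DC offset at output NO
(D) oscillating regulator — does not account for output clipping, distorted output, DC offset at output
(E) wrong-value bias resistor — fails on distorted output, quiescent current low, DC offset at output (predicts quiescent current high, not quiescent current low)
No candidate is consistent with all observations.

none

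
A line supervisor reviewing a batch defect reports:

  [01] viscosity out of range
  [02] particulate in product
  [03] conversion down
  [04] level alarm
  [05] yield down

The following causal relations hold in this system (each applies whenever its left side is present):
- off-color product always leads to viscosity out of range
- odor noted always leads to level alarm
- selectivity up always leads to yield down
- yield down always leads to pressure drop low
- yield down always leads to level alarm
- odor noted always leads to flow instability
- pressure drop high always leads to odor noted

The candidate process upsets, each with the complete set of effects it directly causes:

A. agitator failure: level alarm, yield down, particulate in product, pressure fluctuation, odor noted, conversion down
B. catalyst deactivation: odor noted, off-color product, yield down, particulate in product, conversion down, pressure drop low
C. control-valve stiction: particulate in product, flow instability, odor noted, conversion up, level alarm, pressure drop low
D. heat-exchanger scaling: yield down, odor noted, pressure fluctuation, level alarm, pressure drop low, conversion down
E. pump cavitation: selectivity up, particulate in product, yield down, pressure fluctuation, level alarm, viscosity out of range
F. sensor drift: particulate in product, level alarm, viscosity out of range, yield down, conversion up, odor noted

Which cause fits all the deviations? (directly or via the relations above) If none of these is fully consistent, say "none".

For each candidate, compare predicted effects to what was observed:
(A) agitator failure — viscosity out of range ✗; particulate in product ✓; conversion down ✓; level alarm ✓; yield down ✓
(B) catalyst deactivation — viscosity out of range ✓ (by off-color product → viscosity out of range); particulate in product ✓; conversion down ✓; level alarm ✓ (by yield down → level alarm); yield down ✓
(C) control-valve stiction — viscosity out of range ✗; particulate in product ✓; conversion down ✗; level alarm ✓; yield down ✗
(D) heat-exchanger scaling — viscosity out of range ✗; particulate in product ✗; conversion down ✓; level alarm ✓; yield down ✓
(E) pump cavitation — does not account for conversion down
(F) sensor drift — fails on conversion down (predicts conversion up, not conversion down)
Only (B) is consistent with every observation.

B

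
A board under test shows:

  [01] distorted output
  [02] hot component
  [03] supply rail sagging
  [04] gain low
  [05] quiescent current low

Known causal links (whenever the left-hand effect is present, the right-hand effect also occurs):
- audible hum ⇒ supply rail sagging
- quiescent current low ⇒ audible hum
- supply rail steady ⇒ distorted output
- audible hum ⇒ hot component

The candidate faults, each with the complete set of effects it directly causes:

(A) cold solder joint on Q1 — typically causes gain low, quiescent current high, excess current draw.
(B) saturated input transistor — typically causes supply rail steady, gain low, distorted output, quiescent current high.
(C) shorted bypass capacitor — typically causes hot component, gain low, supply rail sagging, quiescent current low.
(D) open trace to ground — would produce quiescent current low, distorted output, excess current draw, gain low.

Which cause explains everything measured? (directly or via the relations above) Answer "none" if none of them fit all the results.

Checking each candidate against the observations:
(A) cold solder joint on Q1 — distorted output -; hot component -; supply rail sagging -; gain low +; quiescent current low -
(B) saturated input transistor — distorted output +; hot component -; supply rail sagging -; gain low +; quiescent current low -
(C) shorted bypass capacitor — does not account for distorted output
(D) open trace to ground — distorted output +; hot component + (via quiescent current low → audible hum → hot component); supply rail sagging + (via quiescent current low → audible hum → supply rail sagging); gain low +; quiescent current low +
Only (D) is consistent with every observation.

D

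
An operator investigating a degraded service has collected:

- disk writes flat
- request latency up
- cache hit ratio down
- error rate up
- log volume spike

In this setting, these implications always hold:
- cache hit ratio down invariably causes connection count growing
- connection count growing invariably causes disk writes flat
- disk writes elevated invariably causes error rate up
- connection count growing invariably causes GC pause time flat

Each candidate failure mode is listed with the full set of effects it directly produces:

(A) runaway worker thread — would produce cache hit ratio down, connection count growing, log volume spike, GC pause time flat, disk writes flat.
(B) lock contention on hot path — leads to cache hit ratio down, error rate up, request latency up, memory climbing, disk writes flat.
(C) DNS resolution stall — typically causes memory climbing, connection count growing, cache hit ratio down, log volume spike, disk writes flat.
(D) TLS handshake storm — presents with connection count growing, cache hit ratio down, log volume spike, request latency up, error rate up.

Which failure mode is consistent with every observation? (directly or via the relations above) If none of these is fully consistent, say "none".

D

Per-candidate check:
(A) runaway worker thread — disk writes flat +; request latency up -; cache hit ratio down +; error rate up -; log volume spike +
(B) lock contention on hot path — does not account for log volume spike
(C) DNS resolution stall — disk writes flat +; request latency up -; cache hit ratio down +; error rate up -; log volume spike +
(D) TLS handshake storm — accounts for every observation (disk writes flat via connection count growing → disk writes flat)
(D) alone accounts for all the evidence.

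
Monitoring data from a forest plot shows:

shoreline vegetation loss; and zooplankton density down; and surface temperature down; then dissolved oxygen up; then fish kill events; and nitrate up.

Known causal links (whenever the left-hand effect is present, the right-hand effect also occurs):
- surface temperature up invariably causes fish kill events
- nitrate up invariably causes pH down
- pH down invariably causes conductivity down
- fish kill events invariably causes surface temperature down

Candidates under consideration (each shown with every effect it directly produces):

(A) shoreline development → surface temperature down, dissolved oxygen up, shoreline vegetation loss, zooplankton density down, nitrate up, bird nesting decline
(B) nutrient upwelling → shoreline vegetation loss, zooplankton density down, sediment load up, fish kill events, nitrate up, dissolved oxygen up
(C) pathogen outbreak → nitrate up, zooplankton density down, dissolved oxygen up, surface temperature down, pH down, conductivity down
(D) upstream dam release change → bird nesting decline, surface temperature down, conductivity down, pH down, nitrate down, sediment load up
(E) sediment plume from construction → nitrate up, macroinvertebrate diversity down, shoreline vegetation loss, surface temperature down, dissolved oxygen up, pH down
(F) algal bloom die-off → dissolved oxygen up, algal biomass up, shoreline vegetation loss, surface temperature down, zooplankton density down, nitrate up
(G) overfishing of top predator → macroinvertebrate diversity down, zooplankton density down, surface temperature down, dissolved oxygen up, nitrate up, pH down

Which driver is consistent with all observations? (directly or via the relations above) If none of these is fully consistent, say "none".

For each candidate, compare predicted effects to what was observed:
(A) shoreline development — shoreline vegetation loss yes; zooplankton density down yes; surface temperature down yes; dissolved oxygen up yes; fish kill events NO; nitrate up yes
(B) nutrient upwelling — accounts for every observation (surface temperature down via fish kill events → surface temperature down)
(C) pathogen outbreak — does not account for shoreline vegetation loss, fish kill events
(D) upstream dam release change — shoreline vegetation loss NO; zooplankton density down NO; surface temperature down yes; dissolved oxygen up NO; fish kill events NO; nitrate up NO
(E) sediment plume from construction — does not account for zooplankton density down, fish kill events
(F) algal bloom die-off — shoreline vegetation loss yes; zooplankton density down yes; surface temperature down yes; dissolved oxygen up yes; fish kill events NO; nitrate up yes
(G) overfishing of top predator — shoreline vegetation loss NO; zooplankton density down yes; surface temperature down yes; dissolved oxygen up yes; fish kill events NO; nitrate up yes
(B) is the only candidate with no mismatches.

B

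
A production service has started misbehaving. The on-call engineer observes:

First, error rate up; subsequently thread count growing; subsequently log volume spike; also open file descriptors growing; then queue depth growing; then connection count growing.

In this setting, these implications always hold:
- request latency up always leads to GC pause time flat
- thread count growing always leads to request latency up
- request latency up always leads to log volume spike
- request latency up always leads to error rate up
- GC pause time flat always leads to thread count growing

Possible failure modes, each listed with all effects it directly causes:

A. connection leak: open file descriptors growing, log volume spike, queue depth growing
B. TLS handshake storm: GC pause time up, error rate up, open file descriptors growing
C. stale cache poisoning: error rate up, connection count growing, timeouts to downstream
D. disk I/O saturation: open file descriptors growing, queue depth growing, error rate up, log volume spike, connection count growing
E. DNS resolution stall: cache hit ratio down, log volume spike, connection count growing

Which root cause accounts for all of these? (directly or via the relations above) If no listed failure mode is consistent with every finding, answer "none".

none

Per-candidate check:
(A) connection leak — error rate up ✗; thread count growing ✗; log volume spike ✓; open file descriptors growing ✓; queue depth growing ✓; connection count growing ✗
(B) TLS handshake storm — error rate up ✓; thread count growing ✗; log volume spike ✗; open file descriptors growing ✓; queue depth growing ✗; connection count growing ✗
(C) stale cache poisoning — error rate up ✓; thread count growing ✗; log volume spike ✗; open file descriptors growing ✗; queue depth growing ✗; connection count growing ✓
(D) disk I/O saturation — error rate up ✓; thread count growing ✗; log volume spike ✓; open file descriptors growing ✓; queue depth growing ✓; connection count growing ✓
(E) DNS resolution stall — error rate up ✗; thread count growing ✗; log volume spike ✓; open file descriptors growing ✗; queue depth growing ✗; connection count growing ✓
None of the listed candidates fits everything.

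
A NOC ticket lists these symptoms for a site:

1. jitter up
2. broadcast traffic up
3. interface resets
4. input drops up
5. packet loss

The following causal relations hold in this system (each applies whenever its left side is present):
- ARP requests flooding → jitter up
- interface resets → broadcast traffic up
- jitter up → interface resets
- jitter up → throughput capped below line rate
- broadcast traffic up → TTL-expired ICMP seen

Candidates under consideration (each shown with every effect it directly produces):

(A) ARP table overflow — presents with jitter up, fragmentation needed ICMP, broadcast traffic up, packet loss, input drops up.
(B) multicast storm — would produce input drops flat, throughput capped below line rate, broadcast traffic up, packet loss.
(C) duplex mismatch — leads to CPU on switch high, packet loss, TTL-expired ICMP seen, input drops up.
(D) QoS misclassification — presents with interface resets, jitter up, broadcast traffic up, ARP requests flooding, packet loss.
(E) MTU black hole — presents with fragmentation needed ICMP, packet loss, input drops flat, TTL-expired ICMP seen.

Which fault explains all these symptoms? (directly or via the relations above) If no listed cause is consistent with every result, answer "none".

Checking each candidate against the observations:
(A) ARP table overflow — accounts for every observation (interface resets by jitter up → interface resets)
(B) multicast storm — fails on jitter up, interface resets, input drops up (predicts input drops flat, not input drops up)
(C) duplex mismatch — jitter up -; broadcast traffic up -; interface resets -; input drops up +; packet loss +
(D) QoS misclassification — jitter up +; broadcast traffic up +; interface resets +; input drops up -; packet loss +
(E) MTU black hole — jitter up -; broadcast traffic up -; interface resets -; input drops up -; packet loss +
Only (A) is consistent with every observation.

A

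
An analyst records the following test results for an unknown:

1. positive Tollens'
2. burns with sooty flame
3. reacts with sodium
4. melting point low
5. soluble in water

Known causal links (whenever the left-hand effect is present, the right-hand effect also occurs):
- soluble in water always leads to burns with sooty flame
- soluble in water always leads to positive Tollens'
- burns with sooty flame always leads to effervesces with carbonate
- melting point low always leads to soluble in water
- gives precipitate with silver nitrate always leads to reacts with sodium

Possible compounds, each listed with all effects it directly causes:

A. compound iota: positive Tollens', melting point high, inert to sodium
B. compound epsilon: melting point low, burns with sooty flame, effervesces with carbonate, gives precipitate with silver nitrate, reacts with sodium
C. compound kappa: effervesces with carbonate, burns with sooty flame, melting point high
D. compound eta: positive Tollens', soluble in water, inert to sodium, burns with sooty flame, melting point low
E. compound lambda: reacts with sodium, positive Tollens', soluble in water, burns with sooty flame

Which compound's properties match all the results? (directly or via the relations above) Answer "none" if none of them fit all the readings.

Testing each hypothesis:
(A) compound iota — positive Tollens' match; burns with sooty flame miss; reacts with sodium miss; melting point low miss; soluble in water miss
(B) compound epsilon — positive Tollens' match (by melting point low → soluble in water → positive Tollens'); burns with sooty flame match; reacts with sodium match; melting point low match; soluble in water match (by melting point low → soluble in water)
(C) compound kappa — positive Tollens' miss; burns with sooty flame match; reacts with sodium miss; melting point low miss; soluble in water miss
(D) compound eta — positive Tollens' match; burns with sooty flame match; reacts with sodium miss; melting point low match; soluble in water match
(E) compound lambda — positive Tollens' match; burns with sooty flame match; reacts with sodium match; melting point low miss; soluble in water match
(B) alone accounts for all the evidence.

B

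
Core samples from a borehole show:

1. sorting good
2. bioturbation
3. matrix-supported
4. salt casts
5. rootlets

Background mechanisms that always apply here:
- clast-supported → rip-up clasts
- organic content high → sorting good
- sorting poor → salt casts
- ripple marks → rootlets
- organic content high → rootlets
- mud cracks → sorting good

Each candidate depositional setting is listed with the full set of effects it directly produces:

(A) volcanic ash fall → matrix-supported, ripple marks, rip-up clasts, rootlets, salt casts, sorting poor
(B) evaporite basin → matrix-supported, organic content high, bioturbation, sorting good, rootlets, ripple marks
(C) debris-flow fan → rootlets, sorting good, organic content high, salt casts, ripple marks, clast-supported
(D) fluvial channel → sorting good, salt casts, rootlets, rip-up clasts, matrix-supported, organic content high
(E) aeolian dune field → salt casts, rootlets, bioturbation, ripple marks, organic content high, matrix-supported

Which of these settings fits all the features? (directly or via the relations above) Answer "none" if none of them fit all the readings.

E

For each candidate, compare predicted effects to what was observed:
(A) volcanic ash fall — sorting good miss; bioturbation miss; matrix-supported match; salt casts match; rootlets match
(B) evaporite basin — does not account for salt casts
(C) debris-flow fan — sorting good match; bioturbation miss; matrix-supported miss; salt casts match; rootlets match
(D) fluvial channel — sorting good match; bioturbation miss; matrix-supported match; salt casts match; rootlets match
(E) aeolian dune field — accounts for every observation (sorting good by organic content high → sorting good)
(E) alone accounts for all the evidence.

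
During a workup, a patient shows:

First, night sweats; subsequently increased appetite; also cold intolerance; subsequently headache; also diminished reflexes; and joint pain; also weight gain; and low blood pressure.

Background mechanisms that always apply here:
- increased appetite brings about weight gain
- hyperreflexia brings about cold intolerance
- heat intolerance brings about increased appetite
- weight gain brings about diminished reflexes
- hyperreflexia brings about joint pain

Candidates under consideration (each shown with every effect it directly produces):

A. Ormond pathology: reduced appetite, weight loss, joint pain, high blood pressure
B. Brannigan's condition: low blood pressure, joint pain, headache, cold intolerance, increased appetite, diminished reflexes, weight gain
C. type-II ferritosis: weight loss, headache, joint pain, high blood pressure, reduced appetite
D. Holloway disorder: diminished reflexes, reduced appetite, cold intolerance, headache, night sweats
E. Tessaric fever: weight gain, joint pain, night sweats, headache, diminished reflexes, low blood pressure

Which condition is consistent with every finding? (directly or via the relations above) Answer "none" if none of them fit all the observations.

For each candidate, compare predicted effects to what was observed:
(A) Ormond pathology — fails on night sweats, increased appetite, cold intolerance, headache, diminished reflexes, weight gain, low blood pressure (predicts reduced appetite, not increased appetite; predicts weight loss, not weight gain; predicts high blood pressure, not low blood pressure)
(B) Brannigan's condition — does not account for night sweats
(C) type-II ferritosis — fails on night sweats, increased appetite, cold intolerance, diminished reflexes, weight gain, low blood pressure (predicts reduced appetite, not increased appetite; predicts weight loss, not weight gain; predicts high blood pressure, not low blood pressure)
(D) Holloway disorder — night sweats yes; increased appetite NO; cold intolerance yes; headache yes; diminished reflexes yes; joint pain NO; weight gain NO; low blood pressure NO
(E) Tessaric fever — does not account for increased appetite, cold intolerance
No candidate is consistent with all observations.

none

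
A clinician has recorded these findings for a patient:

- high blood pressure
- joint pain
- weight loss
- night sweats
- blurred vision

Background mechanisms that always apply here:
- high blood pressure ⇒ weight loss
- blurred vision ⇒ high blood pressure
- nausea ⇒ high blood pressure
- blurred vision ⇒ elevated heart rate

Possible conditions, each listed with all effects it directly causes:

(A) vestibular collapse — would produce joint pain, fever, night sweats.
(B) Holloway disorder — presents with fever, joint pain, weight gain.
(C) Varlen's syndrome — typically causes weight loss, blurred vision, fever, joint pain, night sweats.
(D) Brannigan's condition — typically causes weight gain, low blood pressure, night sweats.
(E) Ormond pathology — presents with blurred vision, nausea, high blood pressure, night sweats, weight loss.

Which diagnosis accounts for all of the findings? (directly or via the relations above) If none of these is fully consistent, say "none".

For each candidate, compare predicted effects to what was observed:
(A) vestibular collapse — high blood pressure ✗; joint pain ✓; weight loss ✗; night sweats ✓; blurred vision ✗
(B) Holloway disorder — fails on high blood pressure, weight loss, night sweats, blurred vision (predicts weight gain, not weight loss)
(C) Varlen's syndrome — high blood pressure ✓ (by blurred vision → high blood pressure); joint pain ✓; weight loss ✓; night sweats ✓; blurred vision ✓
(D) Brannigan's condition — fails on high blood pressure, joint pain, weight loss, blurred vision (predicts low blood pressure, not high blood pressure; predicts weight gain, not weight loss)
(E) Ormond pathology — high blood pressure ✓; joint pain ✗; weight loss ✓; night sweats ✓; blurred vision ✓
(C) alone accounts for all the evidence.

C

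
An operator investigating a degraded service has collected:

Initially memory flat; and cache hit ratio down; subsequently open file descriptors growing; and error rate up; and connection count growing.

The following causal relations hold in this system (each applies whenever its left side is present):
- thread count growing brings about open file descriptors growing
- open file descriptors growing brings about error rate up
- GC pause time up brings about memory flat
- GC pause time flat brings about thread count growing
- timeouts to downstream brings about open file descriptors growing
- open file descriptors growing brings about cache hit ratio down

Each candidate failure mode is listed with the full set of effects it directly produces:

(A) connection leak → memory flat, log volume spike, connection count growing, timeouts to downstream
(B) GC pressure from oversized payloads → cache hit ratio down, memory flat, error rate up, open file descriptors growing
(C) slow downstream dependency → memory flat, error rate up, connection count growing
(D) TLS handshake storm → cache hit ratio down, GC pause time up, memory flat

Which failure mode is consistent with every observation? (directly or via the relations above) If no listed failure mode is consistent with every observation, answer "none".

A

Per-candidate check:
(A) connection leak — memory flat match; cache hit ratio down match (by timeouts to downstream → open file descriptors growing → cache hit ratio down); open file descriptors growing match (by timeouts to downstream → open file descriptors growing); error rate up match (by timeouts to downstream → open file descriptors growing → error rate up); connection count growing match
(B) GC pressure from oversized payloads — memory flat match; cache hit ratio down match; open file descriptors growing match; error rate up match; connection count growing miss
(C) slow downstream dependency — does not account for cache hit ratio down, open file descriptors growing
(D) TLS handshake storm — memory flat match; cache hit ratio down match; open file descriptors growing miss; error rate up miss; connection count growing miss
(A) is the only candidate with no mismatches.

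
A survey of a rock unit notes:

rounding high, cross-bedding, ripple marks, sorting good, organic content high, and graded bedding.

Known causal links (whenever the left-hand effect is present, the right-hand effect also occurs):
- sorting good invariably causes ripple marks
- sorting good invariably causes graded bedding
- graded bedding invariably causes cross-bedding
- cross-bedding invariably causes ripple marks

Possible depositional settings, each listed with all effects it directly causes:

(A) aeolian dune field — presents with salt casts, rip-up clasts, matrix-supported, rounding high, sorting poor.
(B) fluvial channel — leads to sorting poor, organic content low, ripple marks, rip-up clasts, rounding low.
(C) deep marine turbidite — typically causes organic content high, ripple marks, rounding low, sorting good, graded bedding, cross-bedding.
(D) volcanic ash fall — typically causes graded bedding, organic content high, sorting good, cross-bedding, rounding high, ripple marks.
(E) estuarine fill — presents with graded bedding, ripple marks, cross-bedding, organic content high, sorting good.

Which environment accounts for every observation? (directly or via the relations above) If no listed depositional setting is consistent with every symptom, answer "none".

Testing each hypothesis:
(A) aeolian dune field — rounding high match; cross-bedding miss; ripple marks miss; sorting good miss; organic content high miss; graded bedding miss
(B) fluvial channel — fails on rounding high, cross-bedding, sorting good, organic content high, graded bedding (predicts rounding low, not rounding high; predicts sorting poor, not sorting good; predicts organic content low, not organic content high)
(C) deep marine turbidite — rounding high miss; cross-bedding match; ripple marks match; sorting good match; organic content high match; graded bedding match
(D) volcanic ash fall — rounding high match; cross-bedding match; ripple marks match; sorting good match; organic content high match; graded bedding match
(E) estuarine fill — rounding high miss; cross-bedding match; ripple marks match; sorting good match; organic content high match; graded bedding match
Only (D) is consistent with every observation.

D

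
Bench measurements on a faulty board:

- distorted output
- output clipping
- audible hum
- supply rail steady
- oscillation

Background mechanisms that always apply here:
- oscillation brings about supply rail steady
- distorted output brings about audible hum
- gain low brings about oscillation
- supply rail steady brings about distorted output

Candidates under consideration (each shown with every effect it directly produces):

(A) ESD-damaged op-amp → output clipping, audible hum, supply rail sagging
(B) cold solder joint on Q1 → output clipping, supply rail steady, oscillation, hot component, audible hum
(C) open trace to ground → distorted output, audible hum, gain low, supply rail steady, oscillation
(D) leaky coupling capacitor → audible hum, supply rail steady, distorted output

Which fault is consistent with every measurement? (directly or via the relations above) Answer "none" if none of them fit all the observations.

Per-candidate check:
(A) ESD-damaged op-amp — distorted output NO; output clipping yes; audible hum yes; supply rail steady NO; oscillation NO
(B) cold solder joint on Q1 — distorted output yes (through supply rail steady → distorted output); output clipping yes; audible hum yes; supply rail steady yes; oscillation yes
(C) open trace to ground — does not account for output clipping
(D) leaky coupling capacitor — does not account for output clipping, oscillation
(B) alone accounts for all the evidence.

B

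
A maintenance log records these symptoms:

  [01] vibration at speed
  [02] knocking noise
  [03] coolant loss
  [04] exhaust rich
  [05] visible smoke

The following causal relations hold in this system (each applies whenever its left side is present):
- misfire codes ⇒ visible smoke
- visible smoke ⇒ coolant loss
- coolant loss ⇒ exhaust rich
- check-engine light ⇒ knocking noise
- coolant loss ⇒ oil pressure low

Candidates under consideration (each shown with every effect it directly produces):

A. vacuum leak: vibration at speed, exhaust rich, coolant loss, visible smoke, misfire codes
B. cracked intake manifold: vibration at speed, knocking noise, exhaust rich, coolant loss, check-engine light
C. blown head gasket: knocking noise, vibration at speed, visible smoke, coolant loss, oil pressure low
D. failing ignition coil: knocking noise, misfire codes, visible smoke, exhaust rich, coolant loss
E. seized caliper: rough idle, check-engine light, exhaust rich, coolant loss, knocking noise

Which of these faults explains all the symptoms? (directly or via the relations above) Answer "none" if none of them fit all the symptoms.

C

Checking each candidate against the observations:
(A) vacuum leak — does not account for knocking noise
(B) cracked intake manifold — vibration at speed yes; knocking noise yes; coolant loss yes; exhaust rich yes; visible smoke NO
(C) blown head gasket — vibration at speed yes; knocking noise yes; coolant loss yes; exhaust rich yes (via coolant loss → exhaust rich); visible smoke yes
(D) failing ignition coil — does not account for vibration at speed
(E) seized caliper — does not account for vibration at speed, visible smoke
(C) is the only candidate with no mismatches.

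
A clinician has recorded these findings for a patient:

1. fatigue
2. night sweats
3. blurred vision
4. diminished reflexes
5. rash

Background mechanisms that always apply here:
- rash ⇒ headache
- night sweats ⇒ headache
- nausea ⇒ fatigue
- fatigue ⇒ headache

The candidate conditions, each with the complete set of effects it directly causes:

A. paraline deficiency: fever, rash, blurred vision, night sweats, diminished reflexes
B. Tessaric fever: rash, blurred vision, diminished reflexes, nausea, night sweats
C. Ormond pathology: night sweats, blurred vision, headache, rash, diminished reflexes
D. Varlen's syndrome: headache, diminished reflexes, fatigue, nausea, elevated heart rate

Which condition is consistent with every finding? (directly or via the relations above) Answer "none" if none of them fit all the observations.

B

Checking each candidate against the observations:
(A) paraline deficiency — does not account for fatigue
(B) Tessaric fever — accounts for every observation (fatigue through nausea → fatigue)
(C) Ormond pathology — does not account for fatigue
(D) Varlen's syndrome — does not account for night sweats, blurred vision, rash
Only (B) is consistent with every observation.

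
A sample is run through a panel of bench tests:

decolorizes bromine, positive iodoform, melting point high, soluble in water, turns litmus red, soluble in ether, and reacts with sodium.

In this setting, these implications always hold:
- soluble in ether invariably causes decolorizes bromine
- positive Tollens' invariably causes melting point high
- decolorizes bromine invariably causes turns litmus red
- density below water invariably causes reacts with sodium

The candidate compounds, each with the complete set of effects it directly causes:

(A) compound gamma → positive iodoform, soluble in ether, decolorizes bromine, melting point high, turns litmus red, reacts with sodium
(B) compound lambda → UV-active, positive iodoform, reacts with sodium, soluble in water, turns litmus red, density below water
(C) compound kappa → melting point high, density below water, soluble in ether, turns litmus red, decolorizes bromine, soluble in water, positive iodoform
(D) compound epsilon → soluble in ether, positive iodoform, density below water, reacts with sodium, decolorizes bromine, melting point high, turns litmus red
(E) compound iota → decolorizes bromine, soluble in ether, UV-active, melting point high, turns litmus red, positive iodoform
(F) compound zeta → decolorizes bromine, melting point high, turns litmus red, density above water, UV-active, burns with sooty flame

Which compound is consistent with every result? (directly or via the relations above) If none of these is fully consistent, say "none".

For each candidate, compare predicted effects to what was observed:
(A) compound gamma — decolorizes bromine yes; positive iodoform yes; melting point high yes; soluble in water NO; turns litmus red yes; soluble in ether yes; reacts with sodium yes
(B) compound lambda — decolorizes bromine NO; positive iodoform yes; melting point high NO; soluble in water yes; turns litmus red yes; soluble in ether NO; reacts with sodium yes
(C) compound kappa — accounts for every observation (reacts with sodium through density below water → reacts with sodium)
(D) compound epsilon — does not account for soluble in water
(E) compound iota — decolorizes bromine yes; positive iodoform yes; melting point high yes; soluble in water NO; turns litmus red yes; soluble in ether yes; reacts with sodium NO
(F) compound zeta — decolorizes bromine yes; positive iodoform NO; melting point high yes; soluble in water NO; turns litmus red yes; soluble in ether NO; reacts with sodium NO
Only (C) is consistent with every observation.

C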